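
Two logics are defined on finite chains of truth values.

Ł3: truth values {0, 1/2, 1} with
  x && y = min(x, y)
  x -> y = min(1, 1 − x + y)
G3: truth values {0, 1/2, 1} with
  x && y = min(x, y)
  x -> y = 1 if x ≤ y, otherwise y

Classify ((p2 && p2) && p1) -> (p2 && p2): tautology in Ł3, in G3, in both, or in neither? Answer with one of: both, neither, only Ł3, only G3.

both

In Ł3: every assignment gives 1 — tautology.
In G3: every assignment gives 1 — tautology.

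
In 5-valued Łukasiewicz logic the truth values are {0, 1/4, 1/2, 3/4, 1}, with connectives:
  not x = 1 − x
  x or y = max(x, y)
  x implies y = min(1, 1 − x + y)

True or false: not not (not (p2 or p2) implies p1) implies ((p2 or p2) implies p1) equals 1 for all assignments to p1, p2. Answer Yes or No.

No

Counterexample: take p1 = 0, p2 = 3/4.
p2 or p2 = 3/4 or 3/4 = 3/4
not (p2 or p2) = not 3/4 = 1/4
not (p2 or p2) implies p1 = 1/4 implies 0 = 3/4
not (not (p2 or p2) implies p1) = not 3/4 = 1/4
not not (not (p2 or p2) implies p1) = not 1/4 = 3/4
p2 or p2 = 3/4 or 3/4 = 3/4
(p2 or p2) implies p1 = 3/4 implies 0 = 1/4
not not (not (p2 or p2) implies p1) implies ((p2 or p2) implies p1) = 3/4 implies 1/4 = 1/2
This gives 1/2 ≠ 1.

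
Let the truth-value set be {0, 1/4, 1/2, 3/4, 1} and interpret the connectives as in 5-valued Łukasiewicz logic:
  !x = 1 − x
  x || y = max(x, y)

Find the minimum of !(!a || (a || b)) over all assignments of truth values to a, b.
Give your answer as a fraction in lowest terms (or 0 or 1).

0

Take a = 0, b = 0:
!a = !0 = 1
a || b = 0 || 0 = 0
!a || (a || b) = 1 || 0 = 1
!(!a || (a || b)) = !1 = 0
No assignment yields a value below 0, so this is the minimum.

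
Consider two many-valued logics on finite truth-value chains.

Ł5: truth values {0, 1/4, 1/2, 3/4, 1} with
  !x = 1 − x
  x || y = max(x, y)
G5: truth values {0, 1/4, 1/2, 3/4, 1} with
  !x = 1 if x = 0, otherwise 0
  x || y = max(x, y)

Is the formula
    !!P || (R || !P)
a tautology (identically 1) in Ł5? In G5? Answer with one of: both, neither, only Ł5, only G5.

only G5

In Ł5: at P = 1/4, R = 0 the value is 3/4 — not a tautology.
In G5: every assignment gives 1 — tautology.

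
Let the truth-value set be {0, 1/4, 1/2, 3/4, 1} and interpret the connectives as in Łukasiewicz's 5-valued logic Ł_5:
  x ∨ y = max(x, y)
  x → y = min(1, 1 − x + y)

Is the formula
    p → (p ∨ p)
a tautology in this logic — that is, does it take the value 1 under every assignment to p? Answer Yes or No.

Yes

p = 0 ↦ 1
p = 1/4 ↦ 1
p = 1/2 ↦ 1
p = 3/4 ↦ 1
p = 1 ↦ 1
Every assignment gives a value ≥ 1.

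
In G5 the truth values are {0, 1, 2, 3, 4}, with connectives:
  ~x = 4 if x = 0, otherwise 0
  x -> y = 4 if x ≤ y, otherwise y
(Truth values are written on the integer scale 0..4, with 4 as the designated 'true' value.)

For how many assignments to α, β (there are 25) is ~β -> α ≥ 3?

22

value 4: 21 assignments (counts)
value 3: 1 assignment (counts)
value 2: 1 assignment
value 1: 1 assignment
value 0: 1 assignment
So 22 of the 25 assignments meet the threshold.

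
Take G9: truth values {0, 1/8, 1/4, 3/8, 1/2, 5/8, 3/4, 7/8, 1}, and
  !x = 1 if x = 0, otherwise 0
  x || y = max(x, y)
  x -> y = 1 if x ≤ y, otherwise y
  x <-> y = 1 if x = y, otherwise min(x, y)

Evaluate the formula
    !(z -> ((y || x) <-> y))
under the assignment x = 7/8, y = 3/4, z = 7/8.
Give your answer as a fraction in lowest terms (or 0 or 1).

0

y || x = 3/4 || 7/8 = 7/8
(y || x) <-> y = 7/8 <-> 3/4 = 3/4
z -> ((y || x) <-> y) = 7/8 -> 3/4 = 3/4
!(z -> ((y || x) <-> y)) = !3/4 = 0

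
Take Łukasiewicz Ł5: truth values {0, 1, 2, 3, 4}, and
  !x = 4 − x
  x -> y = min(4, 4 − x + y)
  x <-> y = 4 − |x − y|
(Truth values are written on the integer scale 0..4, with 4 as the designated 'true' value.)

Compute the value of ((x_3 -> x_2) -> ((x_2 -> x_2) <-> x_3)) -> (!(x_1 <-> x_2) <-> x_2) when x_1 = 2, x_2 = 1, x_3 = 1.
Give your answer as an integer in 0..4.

x_3 -> x_2 = 1 -> 1 = 4
x_2 -> x_2 = 1 -> 1 = 4
(x_2 -> x_2) <-> x_3 = 4 <-> 1 = 1
(x_3 -> x_2) -> ((x_2 -> x_2) <-> x_3) = 4 -> 1 = 1
x_1 <-> x_2 = 2 <-> 1 = 3
!(x_1 <-> x_2) = !3 = 1
!(x_1 <-> x_2) <-> x_2 = 1 <-> 1 = 4
((x_3 -> x_2) -> ((x_2 -> x_2) <-> x_3)) -> (!(x_1 <-> x_2) <-> x_2) = 1 -> 4 = 4

4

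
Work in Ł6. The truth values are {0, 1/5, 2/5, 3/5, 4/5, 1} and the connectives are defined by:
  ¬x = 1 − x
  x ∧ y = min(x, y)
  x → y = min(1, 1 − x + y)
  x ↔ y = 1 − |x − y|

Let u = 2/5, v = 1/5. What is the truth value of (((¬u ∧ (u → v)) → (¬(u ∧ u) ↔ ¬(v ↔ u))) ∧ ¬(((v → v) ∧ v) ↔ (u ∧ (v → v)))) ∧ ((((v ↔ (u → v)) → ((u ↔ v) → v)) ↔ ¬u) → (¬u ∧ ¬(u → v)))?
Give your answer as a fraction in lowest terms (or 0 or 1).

¬u = ¬2/5 = 3/5
u → v = 2/5 → 1/5 = 4/5
¬u ∧ (u → v) = 3/5 ∧ 4/5 = 3/5
u ∧ u = 2/5 ∧ 2/5 = 2/5
¬(u ∧ u) = ¬2/5 = 3/5
v ↔ u = 1/5 ↔ 2/5 = 4/5
¬(v ↔ u) = ¬4/5 = 1/5
¬(u ∧ u) ↔ ¬(v ↔ u) = 3/5 ↔ 1/5 = 3/5
(¬u ∧ (u → v)) → (¬(u ∧ u) ↔ ¬(v ↔ u)) = 3/5 → 3/5 = 1
v → v = 1/5 → 1/5 = 1
(v → v) ∧ v = 1 ∧ 1/5 = 1/5
v → v = 1/5 → 1/5 = 1
u ∧ (v → v) = 2/5 ∧ 1 = 2/5
((v → v) ∧ v) ↔ (u ∧ (v → v)) = 1/5 ↔ 2/5 = 4/5
¬(((v → v) ∧ v) ↔ (u ∧ (v → v))) = ¬4/5 = 1/5
((¬u ∧ (u → v)) → (¬(u ∧ u) ↔ ¬(v ↔ u))) ∧ ¬(((v → v) ∧ v) ↔ (u ∧ (v → v))) = 1 ∧ 1/5 = 1/5
u → v = 2/5 → 1/5 = 4/5
v ↔ (u → v) = 1/5 ↔ 4/5 = 2/5
u ↔ v = 2/5 ↔ 1/5 = 4/5
(u ↔ v) → v = 4/5 → 1/5 = 2/5
(v ↔ (u → v)) → ((u ↔ v) → v) = 2/5 → 2/5 = 1
¬u = ¬2/5 = 3/5
((v ↔ (u → v)) → ((u ↔ v) → v)) ↔ ¬u = 1 ↔ 3/5 = 3/5
¬u = ¬2/5 = 3/5
u → v = 2/5 → 1/5 = 4/5
¬(u → v) = ¬4/5 = 1/5
¬u ∧ ¬(u → v) = 3/5 ∧ 1/5 = 1/5
(((v ↔ (u → v)) → ((u ↔ v) → v)) ↔ ¬u) → (¬u ∧ ¬(u → v)) = 3/5 → 1/5 = 3/5
(((¬u ∧ (u → v)) → (¬(u ∧ u) ↔ ¬(v ↔ u))) ∧ ¬(((v → v) ∧ v) ↔ (u ∧ (v → v)))) ∧ ((((v ↔ (u → v)) → ((u ↔ v) → v)) ↔ ¬u) → (¬u ∧ ¬(u → v))) = 1/5 ∧ 3/5 = 1/5

1/5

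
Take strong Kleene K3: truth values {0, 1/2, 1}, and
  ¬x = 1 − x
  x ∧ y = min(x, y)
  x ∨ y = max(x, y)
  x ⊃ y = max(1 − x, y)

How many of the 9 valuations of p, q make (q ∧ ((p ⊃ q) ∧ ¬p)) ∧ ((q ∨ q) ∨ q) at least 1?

1

p = 0, q = 0 ↦ 0  <
p = 0, q = 1/2 ↦ 1/2  <
p = 0, q = 1 ↦ 1  ≥
p = 1/2, q = 0 ↦ 0  <
p = 1/2, q = 1/2 ↦ 1/2  <
p = 1/2, q = 1 ↦ 1/2  <
p = 1, q = 0 ↦ 0  <
p = 1, q = 1/2 ↦ 0  <
p = 1, q = 1 ↦ 0  <
So 1 of the 9 assignments meets the threshold.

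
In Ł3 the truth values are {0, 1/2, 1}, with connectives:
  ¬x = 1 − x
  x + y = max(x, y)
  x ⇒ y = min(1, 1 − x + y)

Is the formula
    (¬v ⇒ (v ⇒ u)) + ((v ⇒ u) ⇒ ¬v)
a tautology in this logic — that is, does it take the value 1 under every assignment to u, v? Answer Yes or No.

Yes

u = 0, v = 0 ↦ 1
u = 0, v = 1/2 ↦ 1
u = 0, v = 1 ↦ 1
u = 1/2, v = 0 ↦ 1
u = 1/2, v = 1/2 ↦ 1
u = 1/2, v = 1 ↦ 1
u = 1, v = 0 ↦ 1
u = 1, v = 1/2 ↦ 1
u = 1, v = 1 ↦ 1
Every assignment gives a value ≥ 1.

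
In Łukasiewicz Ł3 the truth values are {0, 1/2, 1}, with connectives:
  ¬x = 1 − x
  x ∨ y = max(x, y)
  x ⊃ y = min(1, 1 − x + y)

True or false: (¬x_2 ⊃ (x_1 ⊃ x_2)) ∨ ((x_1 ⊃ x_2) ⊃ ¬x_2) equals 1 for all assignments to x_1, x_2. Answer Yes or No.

Yes

x_1 = 0, x_2 = 0 ↦ 1
x_1 = 0, x_2 = 1/2 ↦ 1
x_1 = 0, x_2 = 1 ↦ 1
x_1 = 1/2, x_2 = 0 ↦ 1
x_1 = 1/2, x_2 = 1/2 ↦ 1
x_1 = 1/2, x_2 = 1 ↦ 1
x_1 = 1, x_2 = 0 ↦ 1
x_1 = 1, x_2 = 1/2 ↦ 1
x_1 = 1, x_2 = 1 ↦ 1
Every assignment gives a value ≥ 1.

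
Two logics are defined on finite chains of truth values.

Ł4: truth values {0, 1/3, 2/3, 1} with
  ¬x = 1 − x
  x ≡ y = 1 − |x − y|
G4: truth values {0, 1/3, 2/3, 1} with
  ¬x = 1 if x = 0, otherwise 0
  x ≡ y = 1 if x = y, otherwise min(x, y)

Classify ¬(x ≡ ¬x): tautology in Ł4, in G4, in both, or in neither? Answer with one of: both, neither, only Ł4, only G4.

In Ł4: at x = 1/3 the value is 1/3 — not a tautology.
In G4: every assignment gives 1 — tautology.

only G4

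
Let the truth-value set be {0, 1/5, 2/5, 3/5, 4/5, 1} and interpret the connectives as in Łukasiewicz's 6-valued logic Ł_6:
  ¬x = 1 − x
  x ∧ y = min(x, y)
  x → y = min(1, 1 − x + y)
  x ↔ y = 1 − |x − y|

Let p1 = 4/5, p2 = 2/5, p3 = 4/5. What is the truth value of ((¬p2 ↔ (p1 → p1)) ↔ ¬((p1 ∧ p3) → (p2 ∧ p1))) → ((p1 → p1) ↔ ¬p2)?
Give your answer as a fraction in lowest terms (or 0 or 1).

¬p2 = ¬2/5 = 3/5
p1 → p1 = 4/5 → 4/5 = 1
¬p2 ↔ (p1 → p1) = 3/5 ↔ 1 = 3/5
p1 ∧ p3 = 4/5 ∧ 4/5 = 4/5
p2 ∧ p1 = 2/5 ∧ 4/5 = 2/5
(p1 ∧ p3) → (p2 ∧ p1) = 4/5 → 2/5 = 3/5
¬((p1 ∧ p3) → (p2 ∧ p1)) = ¬3/5 = 2/5
(¬p2 ↔ (p1 → p1)) ↔ ¬((p1 ∧ p3) → (p2 ∧ p1)) = 3/5 ↔ 2/5 = 4/5
p1 → p1 = 4/5 → 4/5 = 1
¬p2 = ¬2/5 = 3/5
(p1 → p1) ↔ ¬p2 = 1 ↔ 3/5 = 3/5
((¬p2 ↔ (p1 → p1)) ↔ ¬((p1 ∧ p3) → (p2 ∧ p1))) → ((p1 → p1) ↔ ¬p2) = 4/5 → 3/5 = 4/5

4/5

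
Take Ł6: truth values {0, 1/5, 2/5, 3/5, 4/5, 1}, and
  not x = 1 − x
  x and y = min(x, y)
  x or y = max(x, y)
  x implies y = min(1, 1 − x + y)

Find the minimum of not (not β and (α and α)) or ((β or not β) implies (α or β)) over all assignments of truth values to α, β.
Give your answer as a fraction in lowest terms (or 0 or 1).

Take α = 2/5, β = 0:
not β = not 0 = 1
α and α = 2/5 and 2/5 = 2/5
not β and (α and α) = 1 and 2/5 = 2/5
not (not β and (α and α)) = not 2/5 = 3/5
not β = not 0 = 1
β or not β = 0 or 1 = 1
α or β = 2/5 or 0 = 2/5
(β or not β) implies (α or β) = 1 implies 2/5 = 2/5
not (not β and (α and α)) or ((β or not β) implies (α or β)) = 3/5 or 2/5 = 3/5
No assignment yields a value below 3/5, so this is the minimum.

3/5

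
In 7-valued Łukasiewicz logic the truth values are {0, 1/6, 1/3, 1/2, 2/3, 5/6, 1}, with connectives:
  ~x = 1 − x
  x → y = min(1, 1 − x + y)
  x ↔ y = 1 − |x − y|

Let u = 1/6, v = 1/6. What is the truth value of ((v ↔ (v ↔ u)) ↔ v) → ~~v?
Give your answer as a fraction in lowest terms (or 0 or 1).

1/6

v ↔ u = 1/6 ↔ 1/6 = 1
v ↔ (v ↔ u) = 1/6 ↔ 1 = 1/6
(v ↔ (v ↔ u)) ↔ v = 1/6 ↔ 1/6 = 1
~v = ~1/6 = 5/6
~~v = ~5/6 = 1/6
((v ↔ (v ↔ u)) ↔ v) → ~~v = 1 → 1/6 = 1/6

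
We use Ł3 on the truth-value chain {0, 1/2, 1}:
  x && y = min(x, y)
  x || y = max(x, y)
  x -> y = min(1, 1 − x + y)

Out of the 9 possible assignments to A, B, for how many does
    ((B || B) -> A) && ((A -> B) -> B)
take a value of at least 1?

A = 0, B = 0 ↦ 0  <
A = 0, B = 1/2 ↦ 1/2  <
A = 0, B = 1 ↦ 0  <
A = 1/2, B = 0 ↦ 1/2  <
A = 1/2, B = 1/2 ↦ 1/2  <
A = 1/2, B = 1 ↦ 1/2  <
A = 1, B = 0 ↦ 1  ≥
A = 1, B = 1/2 ↦ 1  ≥
A = 1, B = 1 ↦ 1  ≥
So 3 of the 9 assignments meet the threshold.

3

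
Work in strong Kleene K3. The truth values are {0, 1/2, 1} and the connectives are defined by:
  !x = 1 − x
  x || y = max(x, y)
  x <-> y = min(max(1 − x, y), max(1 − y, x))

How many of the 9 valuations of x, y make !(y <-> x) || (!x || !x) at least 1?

x = 0, y = 0 ↦ 1  ≥
x = 0, y = 1/2 ↦ 1  ≥
x = 0, y = 1 ↦ 1  ≥
x = 1/2, y = 0 ↦ 1/2  <
x = 1/2, y = 1/2 ↦ 1/2  <
x = 1/2, y = 1 ↦ 1/2  <
x = 1, y = 0 ↦ 1  ≥
x = 1, y = 1/2 ↦ 1/2  <
x = 1, y = 1 ↦ 0  <
So 4 of the 9 assignments meet the threshold.

4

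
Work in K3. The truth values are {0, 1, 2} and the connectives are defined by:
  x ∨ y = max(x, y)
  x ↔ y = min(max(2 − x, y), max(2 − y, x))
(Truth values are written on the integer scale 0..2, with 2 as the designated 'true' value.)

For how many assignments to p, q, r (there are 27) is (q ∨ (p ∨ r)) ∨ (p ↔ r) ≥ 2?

value 2: 21 assignments (counts)
value 1: 6 assignments
So 21 of the 27 assignments meet the threshold.

21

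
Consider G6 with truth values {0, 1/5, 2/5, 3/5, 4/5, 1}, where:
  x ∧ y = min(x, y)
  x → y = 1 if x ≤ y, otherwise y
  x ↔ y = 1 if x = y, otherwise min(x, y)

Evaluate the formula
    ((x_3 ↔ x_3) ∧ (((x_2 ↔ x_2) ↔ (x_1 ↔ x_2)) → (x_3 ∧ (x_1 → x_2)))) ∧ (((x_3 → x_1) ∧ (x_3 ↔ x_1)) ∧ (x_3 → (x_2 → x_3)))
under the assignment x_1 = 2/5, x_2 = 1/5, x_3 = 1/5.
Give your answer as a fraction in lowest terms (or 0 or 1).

1/5

x_3 ↔ x_3 = 1/5 ↔ 1/5 = 1
x_2 ↔ x_2 = 1/5 ↔ 1/5 = 1
x_1 ↔ x_2 = 2/5 ↔ 1/5 = 1/5
(x_2 ↔ x_2) ↔ (x_1 ↔ x_2) = 1 ↔ 1/5 = 1/5
x_1 → x_2 = 2/5 → 1/5 = 1/5
x_3 ∧ (x_1 → x_2) = 1/5 ∧ 1/5 = 1/5
((x_2 ↔ x_2) ↔ (x_1 ↔ x_2)) → (x_3 ∧ (x_1 → x_2)) = 1/5 → 1/5 = 1
(x_3 ↔ x_3) ∧ (((x_2 ↔ x_2) ↔ (x_1 ↔ x_2)) → (x_3 ∧ (x_1 → x_2))) = 1 ∧ 1 = 1
x_3 → x_1 = 1/5 → 2/5 = 1
x_3 ↔ x_1 = 1/5 ↔ 2/5 = 1/5
(x_3 → x_1) ∧ (x_3 ↔ x_1) = 1 ∧ 1/5 = 1/5
x_2 → x_3 = 1/5 → 1/5 = 1
x_3 → (x_2 → x_3) = 1/5 → 1 = 1
((x_3 → x_1) ∧ (x_3 ↔ x_1)) ∧ (x_3 → (x_2 → x_3)) = 1/5 ∧ 1 = 1/5
((x_3 ↔ x_3) ∧ (((x_2 ↔ x_2) ↔ (x_1 ↔ x_2)) → (x_3 ∧ (x_1 → x_2)))) ∧ (((x_3 → x_1) ∧ (x_3 ↔ x_1)) ∧ (x_3 → (x_2 → x_3))) = 1 ∧ 1/5 = 1/5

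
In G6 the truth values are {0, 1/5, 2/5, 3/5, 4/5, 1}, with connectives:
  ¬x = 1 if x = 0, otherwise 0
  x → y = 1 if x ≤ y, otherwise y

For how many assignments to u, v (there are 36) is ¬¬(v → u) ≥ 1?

31

value 1: 31 assignments (counts)
value 0: 5 assignments
So 31 of the 36 assignments meet the threshold.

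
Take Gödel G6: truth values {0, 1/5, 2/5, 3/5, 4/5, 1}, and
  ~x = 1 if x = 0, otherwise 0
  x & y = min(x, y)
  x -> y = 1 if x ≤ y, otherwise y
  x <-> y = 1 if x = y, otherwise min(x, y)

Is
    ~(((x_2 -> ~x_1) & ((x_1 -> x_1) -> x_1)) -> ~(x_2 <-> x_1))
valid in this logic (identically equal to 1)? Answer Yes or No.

Counterexample: take x_1 = 0, x_2 = 0.
~x_1 = ~0 = 1
x_2 -> ~x_1 = 0 -> 1 = 1
x_1 -> x_1 = 0 -> 0 = 1
(x_1 -> x_1) -> x_1 = 1 -> 0 = 0
(x_2 -> ~x_1) & ((x_1 -> x_1) -> x_1) = 1 & 0 = 0
x_2 <-> x_1 = 0 <-> 0 = 1
~(x_2 <-> x_1) = ~1 = 0
((x_2 -> ~x_1) & ((x_1 -> x_1) -> x_1)) -> ~(x_2 <-> x_1) = 0 -> 0 = 1
~(((x_2 -> ~x_1) & ((x_1 -> x_1) -> x_1)) -> ~(x_2 <-> x_1)) = ~1 = 0
This gives 0 ≠ 1.

No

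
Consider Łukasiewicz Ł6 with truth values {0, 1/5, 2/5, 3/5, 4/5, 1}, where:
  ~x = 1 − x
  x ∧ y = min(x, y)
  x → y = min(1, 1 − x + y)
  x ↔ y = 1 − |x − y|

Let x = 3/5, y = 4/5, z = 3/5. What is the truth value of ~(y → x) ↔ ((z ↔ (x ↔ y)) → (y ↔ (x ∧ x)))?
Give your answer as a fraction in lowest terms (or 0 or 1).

y → x = 4/5 → 3/5 = 4/5
~(y → x) = ~4/5 = 1/5
x ↔ y = 3/5 ↔ 4/5 = 4/5
z ↔ (x ↔ y) = 3/5 ↔ 4/5 = 4/5
x ∧ x = 3/5 ∧ 3/5 = 3/5
y ↔ (x ∧ x) = 4/5 ↔ 3/5 = 4/5
(z ↔ (x ↔ y)) → (y ↔ (x ∧ x)) = 4/5 → 4/5 = 1
~(y → x) ↔ ((z ↔ (x ↔ y)) → (y ↔ (x ∧ x))) = 1/5 ↔ 1 = 1/5

1/5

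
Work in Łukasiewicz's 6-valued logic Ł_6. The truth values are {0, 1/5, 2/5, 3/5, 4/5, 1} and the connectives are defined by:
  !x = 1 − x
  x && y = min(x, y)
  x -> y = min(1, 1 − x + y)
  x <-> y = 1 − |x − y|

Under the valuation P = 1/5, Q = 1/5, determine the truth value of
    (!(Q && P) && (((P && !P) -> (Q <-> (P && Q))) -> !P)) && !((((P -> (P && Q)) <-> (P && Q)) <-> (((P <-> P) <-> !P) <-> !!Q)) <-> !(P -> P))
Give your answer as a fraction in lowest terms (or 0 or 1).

Q && P = 1/5 && 1/5 = 1/5
!(Q && P) = !1/5 = 4/5
!P = !1/5 = 4/5
P && !P = 1/5 && 4/5 = 1/5
P && Q = 1/5 && 1/5 = 1/5
Q <-> (P && Q) = 1/5 <-> 1/5 = 1
(P && !P) -> (Q <-> (P && Q)) = 1/5 -> 1 = 1
!P = !1/5 = 4/5
((P && !P) -> (Q <-> (P && Q))) -> !P = 1 -> 4/5 = 4/5
!(Q && P) && (((P && !P) -> (Q <-> (P && Q))) -> !P) = 4/5 && 4/5 = 4/5
P && Q = 1/5 && 1/5 = 1/5
P -> (P && Q) = 1/5 -> 1/5 = 1
P && Q = 1/5 && 1/5 = 1/5
(P -> (P && Q)) <-> (P && Q) = 1 <-> 1/5 = 1/5
P <-> P = 1/5 <-> 1/5 = 1
!P = !1/5 = 4/5
(P <-> P) <-> !P = 1 <-> 4/5 = 4/5
!Q = !1/5 = 4/5
!!Q = !4/5 = 1/5
((P <-> P) <-> !P) <-> !!Q = 4/5 <-> 1/5 = 2/5
((P -> (P && Q)) <-> (P && Q)) <-> (((P <-> P) <-> !P) <-> !!Q) = 1/5 <-> 2/5 = 4/5
P -> P = 1/5 -> 1/5 = 1
!(P -> P) = !1 = 0
(((P -> (P && Q)) <-> (P && Q)) <-> (((P <-> P) <-> !P) <-> !!Q)) <-> !(P -> P) = 4/5 <-> 0 = 1/5
!((((P -> (P && Q)) <-> (P && Q)) <-> (((P <-> P) <-> !P) <-> !!Q)) <-> !(P -> P)) = !1/5 = 4/5
(!(Q && P) && (((P && !P) -> (Q <-> (P && Q))) -> !P)) && !((((P -> (P && Q)) <-> (P && Q)) <-> (((P <-> P) <-> !P) <-> !!Q)) <-> !(P -> P)) = 4/5 && 4/5 = 4/5

4/5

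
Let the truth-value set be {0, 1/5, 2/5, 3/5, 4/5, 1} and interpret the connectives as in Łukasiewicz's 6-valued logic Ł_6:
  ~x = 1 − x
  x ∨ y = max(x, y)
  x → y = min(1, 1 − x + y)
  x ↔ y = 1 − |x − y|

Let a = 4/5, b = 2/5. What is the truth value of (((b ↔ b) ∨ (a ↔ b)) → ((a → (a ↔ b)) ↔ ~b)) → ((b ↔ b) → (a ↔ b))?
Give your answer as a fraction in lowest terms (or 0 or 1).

b ↔ b = 2/5 ↔ 2/5 = 1
a ↔ b = 4/5 ↔ 2/5 = 3/5
(b ↔ b) ∨ (a ↔ b) = 1 ∨ 3/5 = 1
a ↔ b = 4/5 ↔ 2/5 = 3/5
a → (a ↔ b) = 4/5 → 3/5 = 4/5
~b = ~2/5 = 3/5
(a → (a ↔ b)) ↔ ~b = 4/5 ↔ 3/5 = 4/5
((b ↔ b) ∨ (a ↔ b)) → ((a → (a ↔ b)) ↔ ~b) = 1 → 4/5 = 4/5
b ↔ b = 2/5 ↔ 2/5 = 1
a ↔ b = 4/5 ↔ 2/5 = 3/5
(b ↔ b) → (a ↔ b) = 1 → 3/5 = 3/5
(((b ↔ b) ∨ (a ↔ b)) → ((a → (a ↔ b)) ↔ ~b)) → ((b ↔ b) → (a ↔ b)) = 4/5 → 3/5 = 4/5

4/5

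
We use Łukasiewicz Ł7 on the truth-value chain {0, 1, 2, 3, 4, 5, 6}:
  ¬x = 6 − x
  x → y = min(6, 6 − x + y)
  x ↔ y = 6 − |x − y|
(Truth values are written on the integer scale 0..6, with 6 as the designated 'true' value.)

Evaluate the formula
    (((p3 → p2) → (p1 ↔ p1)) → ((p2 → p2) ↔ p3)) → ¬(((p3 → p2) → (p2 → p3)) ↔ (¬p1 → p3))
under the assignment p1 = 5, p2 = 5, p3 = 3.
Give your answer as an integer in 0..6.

5

p3 → p2 = 3 → 5 = 6
p1 ↔ p1 = 5 ↔ 5 = 6
(p3 → p2) → (p1 ↔ p1) = 6 → 6 = 6
p2 → p2 = 5 → 5 = 6
(p2 → p2) ↔ p3 = 6 ↔ 3 = 3
((p3 → p2) → (p1 ↔ p1)) → ((p2 → p2) ↔ p3) = 6 → 3 = 3
p3 → p2 = 3 → 5 = 6
p2 → p3 = 5 → 3 = 4
(p3 → p2) → (p2 → p3) = 6 → 4 = 4
¬p1 = ¬5 = 1
¬p1 → p3 = 1 → 3 = 6
((p3 → p2) → (p2 → p3)) ↔ (¬p1 → p3) = 4 ↔ 6 = 4
¬(((p3 → p2) → (p2 → p3)) ↔ (¬p1 → p3)) = ¬4 = 2
(((p3 → p2) → (p1 ↔ p1)) → ((p2 → p2) ↔ p3)) → ¬(((p3 → p2) → (p2 → p3)) ↔ (¬p1 → p3)) = 3 → 2 = 5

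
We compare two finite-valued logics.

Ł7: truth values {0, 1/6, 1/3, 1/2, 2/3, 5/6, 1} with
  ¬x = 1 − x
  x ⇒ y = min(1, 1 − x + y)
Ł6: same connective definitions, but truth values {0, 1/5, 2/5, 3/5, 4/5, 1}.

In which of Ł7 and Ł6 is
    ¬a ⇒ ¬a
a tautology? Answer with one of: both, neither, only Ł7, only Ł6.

In Ł7: every assignment gives 1 — tautology.
In Ł6: every assignment gives 1 — tautology.

both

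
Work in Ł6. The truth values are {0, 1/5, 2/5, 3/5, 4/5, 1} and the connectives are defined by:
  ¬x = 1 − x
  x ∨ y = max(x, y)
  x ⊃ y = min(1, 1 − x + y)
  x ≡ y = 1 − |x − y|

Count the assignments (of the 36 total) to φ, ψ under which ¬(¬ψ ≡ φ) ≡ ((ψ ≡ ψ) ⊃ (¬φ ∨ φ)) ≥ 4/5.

14

value 1: 6 assignments (counts)
value 4/5: 8 assignments (counts)
value 3/5: 8 assignments
value 2/5: 8 assignments
value 1/5: 4 assignments
value 0: 2 assignments
So 14 of the 36 assignments meet the threshold.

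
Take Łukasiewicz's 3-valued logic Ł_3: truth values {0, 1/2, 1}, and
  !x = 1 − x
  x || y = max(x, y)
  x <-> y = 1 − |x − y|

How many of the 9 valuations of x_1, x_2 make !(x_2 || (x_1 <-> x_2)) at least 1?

x_1 = 0, x_2 = 0 ↦ 0  <
x_1 = 0, x_2 = 1/2 ↦ 1/2  <
x_1 = 0, x_2 = 1 ↦ 0  <
x_1 = 1/2, x_2 = 0 ↦ 1/2  <
x_1 = 1/2, x_2 = 1/2 ↦ 0  <
x_1 = 1/2, x_2 = 1 ↦ 0  <
x_1 = 1, x_2 = 0 ↦ 1  ≥
x_1 = 1, x_2 = 1/2 ↦ 1/2  <
x_1 = 1, x_2 = 1 ↦ 0  <
So 1 of the 9 assignments meets the threshold.

1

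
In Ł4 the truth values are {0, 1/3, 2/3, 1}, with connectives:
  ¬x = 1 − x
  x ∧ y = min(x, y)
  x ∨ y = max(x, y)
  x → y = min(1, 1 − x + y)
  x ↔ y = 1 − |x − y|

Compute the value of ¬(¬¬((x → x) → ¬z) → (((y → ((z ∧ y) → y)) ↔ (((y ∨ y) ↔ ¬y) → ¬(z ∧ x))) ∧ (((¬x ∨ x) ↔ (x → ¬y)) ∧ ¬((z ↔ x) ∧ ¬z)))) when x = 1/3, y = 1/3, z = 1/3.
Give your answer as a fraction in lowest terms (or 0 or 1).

1/3

x → x = 1/3 → 1/3 = 1
¬z = ¬1/3 = 2/3
(x → x) → ¬z = 1 → 2/3 = 2/3
¬((x → x) → ¬z) = ¬2/3 = 1/3
¬¬((x → x) → ¬z) = ¬1/3 = 2/3
z ∧ y = 1/3 ∧ 1/3 = 1/3
(z ∧ y) → y = 1/3 → 1/3 = 1
y → ((z ∧ y) → y) = 1/3 → 1 = 1
y ∨ y = 1/3 ∨ 1/3 = 1/3
¬y = ¬1/3 = 2/3
(y ∨ y) ↔ ¬y = 1/3 ↔ 2/3 = 2/3
z ∧ x = 1/3 ∧ 1/3 = 1/3
¬(z ∧ x) = ¬1/3 = 2/3
((y ∨ y) ↔ ¬y) → ¬(z ∧ x) = 2/3 → 2/3 = 1
(y → ((z ∧ y) → y)) ↔ (((y ∨ y) ↔ ¬y) → ¬(z ∧ x)) = 1 ↔ 1 = 1
¬x = ¬1/3 = 2/3
¬x ∨ x = 2/3 ∨ 1/3 = 2/3
¬y = ¬1/3 = 2/3
x → ¬y = 1/3 → 2/3 = 1
(¬x ∨ x) ↔ (x → ¬y) = 2/3 ↔ 1 = 2/3
z ↔ x = 1/3 ↔ 1/3 = 1
¬z = ¬1/3 = 2/3
(z ↔ x) ∧ ¬z = 1 ∧ 2/3 = 2/3
¬((z ↔ x) ∧ ¬z) = ¬2/3 = 1/3
((¬x ∨ x) ↔ (x → ¬y)) ∧ ¬((z ↔ x) ∧ ¬z) = 2/3 ∧ 1/3 = 1/3
((y → ((z ∧ y) → y)) ↔ (((y ∨ y) ↔ ¬y) → ¬(z ∧ x))) ∧ (((¬x ∨ x) ↔ (x → ¬y)) ∧ ¬((z ↔ x) ∧ ¬z)) = 1 ∧ 1/3 = 1/3
¬¬((x → x) → ¬z) → (((y → ((z ∧ y) → y)) ↔ (((y ∨ y) ↔ ¬y) → ¬(z ∧ x))) ∧ (((¬x ∨ x) ↔ (x → ¬y)) ∧ ¬((z ↔ x) ∧ ¬z))) = 2/3 → 1/3 = 2/3
¬(¬¬((x → x) → ¬z) → (((y → ((z ∧ y) → y)) ↔ (((y ∨ y) ↔ ¬y) → ¬(z ∧ x))) ∧ (((¬x ∨ x) ↔ (x → ¬y)) ∧ ¬((z ↔ x) ∧ ¬z)))) = ¬2/3 = 1/3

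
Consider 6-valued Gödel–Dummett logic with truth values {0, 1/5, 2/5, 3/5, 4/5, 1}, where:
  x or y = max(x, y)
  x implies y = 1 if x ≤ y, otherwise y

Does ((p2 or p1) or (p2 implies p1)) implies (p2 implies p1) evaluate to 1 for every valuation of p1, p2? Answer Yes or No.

No

Counterexample: take p1 = 0, p2 = 1/5.
p2 or p1 = 1/5 or 0 = 1/5
p2 implies p1 = 1/5 implies 0 = 0
(p2 or p1) or (p2 implies p1) = 1/5 or 0 = 1/5
((p2 or p1) or (p2 implies p1)) implies (p2 implies p1) = 1/5 implies 0 = 0
This gives 0 ≠ 1.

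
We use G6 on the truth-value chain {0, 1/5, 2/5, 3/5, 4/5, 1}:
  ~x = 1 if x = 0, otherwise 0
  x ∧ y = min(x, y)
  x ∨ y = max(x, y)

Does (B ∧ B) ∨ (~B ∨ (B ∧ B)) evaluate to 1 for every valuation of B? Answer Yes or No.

Counterexample: take B = 1/5.
B ∧ B = 1/5 ∧ 1/5 = 1/5
~B = ~1/5 = 0
~B ∨ (B ∧ B) = 0 ∨ 1/5 = 1/5
(B ∧ B) ∨ (~B ∨ (B ∧ B)) = 1/5 ∨ 1/5 = 1/5
This gives 1/5 ≠ 1.

No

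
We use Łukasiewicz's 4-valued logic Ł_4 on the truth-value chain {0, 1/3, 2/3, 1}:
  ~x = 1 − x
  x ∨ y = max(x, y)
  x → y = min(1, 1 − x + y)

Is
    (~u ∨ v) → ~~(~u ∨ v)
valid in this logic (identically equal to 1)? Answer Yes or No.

Yes

u = 0, v = 0 ↦ 1
u = 0, v = 1/3 ↦ 1
u = 0, v = 2/3 ↦ 1
u = 0, v = 1 ↦ 1
u = 1/3, v = 0 ↦ 1
u = 1/3, v = 1/3 ↦ 1
u = 1/3, v = 2/3 ↦ 1
u = 1/3, v = 1 ↦ 1
u = 2/3, v = 0 ↦ 1
u = 2/3, v = 1/3 ↦ 1
u = 2/3, v = 2/3 ↦ 1
u = 2/3, v = 1 ↦ 1
u = 1, v = 0 ↦ 1
u = 1, v = 1/3 ↦ 1
u = 1, v = 2/3 ↦ 1
u = 1, v = 1 ↦ 1
Every assignment gives a value ≥ 1.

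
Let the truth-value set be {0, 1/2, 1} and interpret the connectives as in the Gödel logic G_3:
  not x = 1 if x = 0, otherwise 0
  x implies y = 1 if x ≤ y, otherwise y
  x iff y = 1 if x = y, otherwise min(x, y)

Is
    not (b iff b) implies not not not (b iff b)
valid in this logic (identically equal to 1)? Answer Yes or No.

b = 0 ↦ 1
b = 1/2 ↦ 1
b = 1 ↦ 1
Every assignment gives a value ≥ 1.

Yes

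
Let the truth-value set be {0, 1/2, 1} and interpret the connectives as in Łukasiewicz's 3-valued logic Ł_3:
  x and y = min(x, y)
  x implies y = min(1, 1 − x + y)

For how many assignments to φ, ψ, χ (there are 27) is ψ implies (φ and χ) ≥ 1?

value 1: 14 assignments (counts)
value 1/2: 8 assignments
value 0: 5 assignments
So 14 of the 27 assignments meet the threshold.

14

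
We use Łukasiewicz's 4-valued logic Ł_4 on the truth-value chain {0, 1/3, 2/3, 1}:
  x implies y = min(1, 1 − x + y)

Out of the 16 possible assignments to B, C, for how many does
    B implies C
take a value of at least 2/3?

13

B = 0, C = 0 ↦ 1  ≥
B = 0, C = 1/3 ↦ 1  ≥
B = 0, C = 2/3 ↦ 1  ≥
B = 0, C = 1 ↦ 1  ≥
B = 1/3, C = 0 ↦ 2/3  ≥
B = 1/3, C = 1/3 ↦ 1  ≥
B = 1/3, C = 2/3 ↦ 1  ≥
B = 1/3, C = 1 ↦ 1  ≥
B = 2/3, C = 0 ↦ 1/3  <
B = 2/3, C = 1/3 ↦ 2/3  ≥
B = 2/3, C = 2/3 ↦ 1  ≥
B = 2/3, C = 1 ↦ 1  ≥
B = 1, C = 0 ↦ 0  <
B = 1, C = 1/3 ↦ 1/3  <
B = 1, C = 2/3 ↦ 2/3  ≥
B = 1, C = 1 ↦ 1  ≥
So 13 of the 16 assignments meet the threshold.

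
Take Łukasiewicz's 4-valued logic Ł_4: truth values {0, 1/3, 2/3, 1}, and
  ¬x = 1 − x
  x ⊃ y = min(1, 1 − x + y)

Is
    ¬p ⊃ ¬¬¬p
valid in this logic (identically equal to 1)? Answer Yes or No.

p = 0 ↦ 1
p = 1/3 ↦ 1
p = 2/3 ↦ 1
p = 1 ↦ 1
Every assignment gives a value ≥ 1.

Yes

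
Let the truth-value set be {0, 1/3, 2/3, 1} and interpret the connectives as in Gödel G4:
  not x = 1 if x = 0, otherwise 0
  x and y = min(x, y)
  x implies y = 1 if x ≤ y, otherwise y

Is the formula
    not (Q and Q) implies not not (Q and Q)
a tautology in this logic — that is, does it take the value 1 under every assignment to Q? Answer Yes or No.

Counterexample: take Q = 0.
Q and Q = 0 and 0 = 0
not (Q and Q) = not 0 = 1
not (Q and Q) = not 0 = 1
not not (Q and Q) = not 1 = 0
not (Q and Q) implies not not (Q and Q) = 1 implies 0 = 0
This gives 0 ≠ 1.

No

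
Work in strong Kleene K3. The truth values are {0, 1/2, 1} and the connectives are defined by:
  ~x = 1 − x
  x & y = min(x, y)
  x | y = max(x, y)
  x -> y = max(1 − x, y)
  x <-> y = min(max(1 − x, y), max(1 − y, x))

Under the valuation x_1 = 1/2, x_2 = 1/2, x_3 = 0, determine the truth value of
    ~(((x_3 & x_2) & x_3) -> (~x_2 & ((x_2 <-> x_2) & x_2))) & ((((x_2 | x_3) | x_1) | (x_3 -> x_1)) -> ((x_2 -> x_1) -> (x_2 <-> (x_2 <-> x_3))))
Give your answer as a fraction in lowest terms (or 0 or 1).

x_3 & x_2 = 0 & 1/2 = 0
(x_3 & x_2) & x_3 = 0 & 0 = 0
~x_2 = ~1/2 = 1/2
x_2 <-> x_2 = 1/2 <-> 1/2 = 1/2
(x_2 <-> x_2) & x_2 = 1/2 & 1/2 = 1/2
~x_2 & ((x_2 <-> x_2) & x_2) = 1/2 & 1/2 = 1/2
((x_3 & x_2) & x_3) -> (~x_2 & ((x_2 <-> x_2) & x_2)) = 0 -> 1/2 = 1
~(((x_3 & x_2) & x_3) -> (~x_2 & ((x_2 <-> x_2) & x_2))) = ~1 = 0
x_2 | x_3 = 1/2 | 0 = 1/2
(x_2 | x_3) | x_1 = 1/2 | 1/2 = 1/2
x_3 -> x_1 = 0 -> 1/2 = 1
((x_2 | x_3) | x_1) | (x_3 -> x_1) = 1/2 | 1 = 1
x_2 -> x_1 = 1/2 -> 1/2 = 1/2
x_2 <-> x_3 = 1/2 <-> 0 = 1/2
x_2 <-> (x_2 <-> x_3) = 1/2 <-> 1/2 = 1/2
(x_2 -> x_1) -> (x_2 <-> (x_2 <-> x_3)) = 1/2 -> 1/2 = 1/2
(((x_2 | x_3) | x_1) | (x_3 -> x_1)) -> ((x_2 -> x_1) -> (x_2 <-> (x_2 <-> x_3))) = 1 -> 1/2 = 1/2
~(((x_3 & x_2) & x_3) -> (~x_2 & ((x_2 <-> x_2) & x_2))) & ((((x_2 | x_3) | x_1) | (x_3 -> x_1)) -> ((x_2 -> x_1) -> (x_2 <-> (x_2 <-> x_3)))) = 0 & 1/2 = 0

0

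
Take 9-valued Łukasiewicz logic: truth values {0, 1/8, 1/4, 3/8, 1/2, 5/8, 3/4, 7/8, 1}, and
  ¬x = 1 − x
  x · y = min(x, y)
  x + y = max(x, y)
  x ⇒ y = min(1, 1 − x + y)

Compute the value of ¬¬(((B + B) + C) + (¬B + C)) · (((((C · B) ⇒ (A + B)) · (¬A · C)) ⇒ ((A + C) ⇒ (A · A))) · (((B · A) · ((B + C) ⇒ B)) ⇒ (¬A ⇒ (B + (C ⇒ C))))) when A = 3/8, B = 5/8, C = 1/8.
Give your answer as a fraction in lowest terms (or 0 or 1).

B + B = 5/8 + 5/8 = 5/8
(B + B) + C = 5/8 + 1/8 = 5/8
¬B = ¬5/8 = 3/8
¬B + C = 3/8 + 1/8 = 3/8
((B + B) + C) + (¬B + C) = 5/8 + 3/8 = 5/8
¬(((B + B) + C) + (¬B + C)) = ¬5/8 = 3/8
¬¬(((B + B) + C) + (¬B + C)) = ¬3/8 = 5/8
C · B = 1/8 · 5/8 = 1/8
A + B = 3/8 + 5/8 = 5/8
(C · B) ⇒ (A + B) = 1/8 ⇒ 5/8 = 1
¬A = ¬3/8 = 5/8
¬A · C = 5/8 · 1/8 = 1/8
((C · B) ⇒ (A + B)) · (¬A · C) = 1 · 1/8 = 1/8
A + C = 3/8 + 1/8 = 3/8
A · A = 3/8 · 3/8 = 3/8
(A + C) ⇒ (A · A) = 3/8 ⇒ 3/8 = 1
(((C · B) ⇒ (A + B)) · (¬A · C)) ⇒ ((A + C) ⇒ (A · A)) = 1/8 ⇒ 1 = 1
B · A = 5/8 · 3/8 = 3/8
B + C = 5/8 + 1/8 = 5/8
(B + C) ⇒ B = 5/8 ⇒ 5/8 = 1
(B · A) · ((B + C) ⇒ B) = 3/8 · 1 = 3/8
¬A = ¬3/8 = 5/8
C ⇒ C = 1/8 ⇒ 1/8 = 1
B + (C ⇒ C) = 5/8 + 1 = 1
¬A ⇒ (B + (C ⇒ C)) = 5/8 ⇒ 1 = 1
((B · A) · ((B + C) ⇒ B)) ⇒ (¬A ⇒ (B + (C ⇒ C))) = 3/8 ⇒ 1 = 1
((((C · B) ⇒ (A + B)) · (¬A · C)) ⇒ ((A + C) ⇒ (A · A))) · (((B · A) · ((B + C) ⇒ B)) ⇒ (¬A ⇒ (B + (C ⇒ C)))) = 1 · 1 = 1
¬¬(((B + B) + C) + (¬B + C)) · (((((C · B) ⇒ (A + B)) · (¬A · C)) ⇒ ((A + C) ⇒ (A · A))) · (((B · A) · ((B + C) ⇒ B)) ⇒ (¬A ⇒ (B + (C ⇒ C))))) = 5/8 · 1 = 5/8

5/8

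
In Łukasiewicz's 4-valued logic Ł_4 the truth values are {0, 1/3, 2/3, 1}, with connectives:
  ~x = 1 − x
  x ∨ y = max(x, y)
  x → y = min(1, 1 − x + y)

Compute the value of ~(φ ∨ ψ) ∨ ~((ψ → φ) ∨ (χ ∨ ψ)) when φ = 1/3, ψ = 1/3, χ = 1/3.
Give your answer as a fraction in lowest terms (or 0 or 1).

φ ∨ ψ = 1/3 ∨ 1/3 = 1/3
~(φ ∨ ψ) = ~1/3 = 2/3
ψ → φ = 1/3 → 1/3 = 1
χ ∨ ψ = 1/3 ∨ 1/3 = 1/3
(ψ → φ) ∨ (χ ∨ ψ) = 1 ∨ 1/3 = 1
~((ψ → φ) ∨ (χ ∨ ψ)) = ~1 = 0
~(φ ∨ ψ) ∨ ~((ψ → φ) ∨ (χ ∨ ψ)) = 2/3 ∨ 0 = 2/3

2/3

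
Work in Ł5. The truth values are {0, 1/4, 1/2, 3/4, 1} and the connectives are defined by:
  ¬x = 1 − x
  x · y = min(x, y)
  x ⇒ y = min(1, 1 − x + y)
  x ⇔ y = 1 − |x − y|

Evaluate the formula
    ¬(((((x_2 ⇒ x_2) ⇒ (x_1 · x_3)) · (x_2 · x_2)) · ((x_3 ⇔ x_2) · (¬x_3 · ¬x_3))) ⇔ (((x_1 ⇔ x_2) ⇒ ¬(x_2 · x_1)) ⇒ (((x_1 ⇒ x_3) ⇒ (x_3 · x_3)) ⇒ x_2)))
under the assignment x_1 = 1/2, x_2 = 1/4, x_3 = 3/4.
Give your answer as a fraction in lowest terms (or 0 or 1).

1/4

x_2 ⇒ x_2 = 1/4 ⇒ 1/4 = 1
x_1 · x_3 = 1/2 · 3/4 = 1/2
(x_2 ⇒ x_2) ⇒ (x_1 · x_3) = 1 ⇒ 1/2 = 1/2
x_2 · x_2 = 1/4 · 1/4 = 1/4
((x_2 ⇒ x_2) ⇒ (x_1 · x_3)) · (x_2 · x_2) = 1/2 · 1/4 = 1/4
x_3 ⇔ x_2 = 3/4 ⇔ 1/4 = 1/2
¬x_3 = ¬3/4 = 1/4
¬x_3 = ¬3/4 = 1/4
¬x_3 · ¬x_3 = 1/4 · 1/4 = 1/4
(x_3 ⇔ x_2) · (¬x_3 · ¬x_3) = 1/2 · 1/4 = 1/4
(((x_2 ⇒ x_2) ⇒ (x_1 · x_3)) · (x_2 · x_2)) · ((x_3 ⇔ x_2) · (¬x_3 · ¬x_3)) = 1/4 · 1/4 = 1/4
x_1 ⇔ x_2 = 1/2 ⇔ 1/4 = 3/4
x_2 · x_1 = 1/4 · 1/2 = 1/4
¬(x_2 · x_1) = ¬1/4 = 3/4
(x_1 ⇔ x_2) ⇒ ¬(x_2 · x_1) = 3/4 ⇒ 3/4 = 1
x_1 ⇒ x_3 = 1/2 ⇒ 3/4 = 1
x_3 · x_3 = 3/4 · 3/4 = 3/4
(x_1 ⇒ x_3) ⇒ (x_3 · x_3) = 1 ⇒ 3/4 = 3/4
((x_1 ⇒ x_3) ⇒ (x_3 · x_3)) ⇒ x_2 = 3/4 ⇒ 1/4 = 1/2
((x_1 ⇔ x_2) ⇒ ¬(x_2 · x_1)) ⇒ (((x_1 ⇒ x_3) ⇒ (x_3 · x_3)) ⇒ x_2) = 1 ⇒ 1/2 = 1/2
((((x_2 ⇒ x_2) ⇒ (x_1 · x_3)) · (x_2 · x_2)) · ((x_3 ⇔ x_2) · (¬x_3 · ¬x_3))) ⇔ (((x_1 ⇔ x_2) ⇒ ¬(x_2 · x_1)) ⇒ (((x_1 ⇒ x_3) ⇒ (x_3 · x_3)) ⇒ x_2)) = 1/4 ⇔ 1/2 = 3/4
¬(((((x_2 ⇒ x_2) ⇒ (x_1 · x_3)) · (x_2 · x_2)) · ((x_3 ⇔ x_2) · (¬x_3 · ¬x_3))) ⇔ (((x_1 ⇔ x_2) ⇒ ¬(x_2 · x_1)) ⇒ (((x_1 ⇒ x_3) ⇒ (x_3 · x_3)) ⇒ x_2))) = ¬3/4 = 1/4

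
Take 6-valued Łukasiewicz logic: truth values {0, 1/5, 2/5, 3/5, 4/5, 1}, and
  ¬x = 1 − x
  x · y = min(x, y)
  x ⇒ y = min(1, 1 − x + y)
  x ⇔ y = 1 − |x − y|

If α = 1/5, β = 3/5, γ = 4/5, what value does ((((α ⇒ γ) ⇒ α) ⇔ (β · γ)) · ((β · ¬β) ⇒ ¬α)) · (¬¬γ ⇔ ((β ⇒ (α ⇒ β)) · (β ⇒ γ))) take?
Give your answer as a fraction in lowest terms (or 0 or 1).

α ⇒ γ = 1/5 ⇒ 4/5 = 1
(α ⇒ γ) ⇒ α = 1 ⇒ 1/5 = 1/5
β · γ = 3/5 · 4/5 = 3/5
((α ⇒ γ) ⇒ α) ⇔ (β · γ) = 1/5 ⇔ 3/5 = 3/5
¬β = ¬3/5 = 2/5
β · ¬β = 3/5 · 2/5 = 2/5
¬α = ¬1/5 = 4/5
(β · ¬β) ⇒ ¬α = 2/5 ⇒ 4/5 = 1
(((α ⇒ γ) ⇒ α) ⇔ (β · γ)) · ((β · ¬β) ⇒ ¬α) = 3/5 · 1 = 3/5
¬γ = ¬4/5 = 1/5
¬¬γ = ¬1/5 = 4/5
α ⇒ β = 1/5 ⇒ 3/5 = 1
β ⇒ (α ⇒ β) = 3/5 ⇒ 1 = 1
β ⇒ γ = 3/5 ⇒ 4/5 = 1
(β ⇒ (α ⇒ β)) · (β ⇒ γ) = 1 · 1 = 1
¬¬γ ⇔ ((β ⇒ (α ⇒ β)) · (β ⇒ γ)) = 4/5 ⇔ 1 = 4/5
((((α ⇒ γ) ⇒ α) ⇔ (β · γ)) · ((β · ¬β) ⇒ ¬α)) · (¬¬γ ⇔ ((β ⇒ (α ⇒ β)) · (β ⇒ γ))) = 3/5 · 4/5 = 3/5

3/5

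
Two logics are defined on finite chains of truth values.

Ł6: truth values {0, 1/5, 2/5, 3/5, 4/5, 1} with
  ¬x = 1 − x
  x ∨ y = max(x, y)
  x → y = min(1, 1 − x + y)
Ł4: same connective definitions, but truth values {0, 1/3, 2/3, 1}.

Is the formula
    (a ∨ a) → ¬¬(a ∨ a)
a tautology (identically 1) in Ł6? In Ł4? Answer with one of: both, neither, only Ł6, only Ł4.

both

In Ł6: every assignment gives 1 — tautology.
In Ł4: every assignment gives 1 — tautology.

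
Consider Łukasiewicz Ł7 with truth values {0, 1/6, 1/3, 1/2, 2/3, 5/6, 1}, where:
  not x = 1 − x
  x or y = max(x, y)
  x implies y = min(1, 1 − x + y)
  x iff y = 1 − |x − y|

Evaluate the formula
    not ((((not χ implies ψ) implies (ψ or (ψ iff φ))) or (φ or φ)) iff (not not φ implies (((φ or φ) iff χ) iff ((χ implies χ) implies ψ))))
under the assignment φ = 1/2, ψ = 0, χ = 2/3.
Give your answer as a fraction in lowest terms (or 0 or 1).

1/6

not χ = not 2/3 = 1/3
not χ implies ψ = 1/3 implies 0 = 2/3
ψ iff φ = 0 iff 1/2 = 1/2
ψ or (ψ iff φ) = 0 or 1/2 = 1/2
(not χ implies ψ) implies (ψ or (ψ iff φ)) = 2/3 implies 1/2 = 5/6
φ or φ = 1/2 or 1/2 = 1/2
((not χ implies ψ) implies (ψ or (ψ iff φ))) or (φ or φ) = 5/6 or 1/2 = 5/6
not φ = not 1/2 = 1/2
not not φ = not 1/2 = 1/2
φ or φ = 1/2 or 1/2 = 1/2
(φ or φ) iff χ = 1/2 iff 2/3 = 5/6
χ implies χ = 2/3 implies 2/3 = 1
(χ implies χ) implies ψ = 1 implies 0 = 0
((φ or φ) iff χ) iff ((χ implies χ) implies ψ) = 5/6 iff 0 = 1/6
not not φ implies (((φ or φ) iff χ) iff ((χ implies χ) implies ψ)) = 1/2 implies 1/6 = 2/3
(((not χ implies ψ) implies (ψ or (ψ iff φ))) or (φ or φ)) iff (not not φ implies (((φ or φ) iff χ) iff ((χ implies χ) implies ψ))) = 5/6 iff 2/3 = 5/6
not ((((not χ implies ψ) implies (ψ or (ψ iff φ))) or (φ or φ)) iff (not not φ implies (((φ or φ) iff χ) iff ((χ implies χ) implies ψ)))) = not 5/6 = 1/6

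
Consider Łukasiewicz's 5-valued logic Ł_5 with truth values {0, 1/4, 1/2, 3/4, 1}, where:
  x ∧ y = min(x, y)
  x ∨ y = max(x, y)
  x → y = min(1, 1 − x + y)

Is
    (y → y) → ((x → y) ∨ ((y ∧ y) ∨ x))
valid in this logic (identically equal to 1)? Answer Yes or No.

Counterexample: take x = 1/4, y = 0.
y → y = 0 → 0 = 1
x → y = 1/4 → 0 = 3/4
y ∧ y = 0 ∧ 0 = 0
(y ∧ y) ∨ x = 0 ∨ 1/4 = 1/4
(x → y) ∨ ((y ∧ y) ∨ x) = 3/4 ∨ 1/4 = 3/4
(y → y) → ((x → y) ∨ ((y ∧ y) ∨ x)) = 1 → 3/4 = 3/4
This gives 3/4 ≠ 1.

No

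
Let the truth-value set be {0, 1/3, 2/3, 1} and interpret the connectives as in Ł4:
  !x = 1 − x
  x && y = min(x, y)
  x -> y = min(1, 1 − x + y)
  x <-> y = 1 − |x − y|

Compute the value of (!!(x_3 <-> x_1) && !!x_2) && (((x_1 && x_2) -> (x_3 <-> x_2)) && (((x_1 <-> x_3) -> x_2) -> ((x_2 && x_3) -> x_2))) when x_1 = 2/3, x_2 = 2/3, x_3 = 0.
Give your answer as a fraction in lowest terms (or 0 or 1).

1/3

x_3 <-> x_1 = 0 <-> 2/3 = 1/3
!(x_3 <-> x_1) = !1/3 = 2/3
!!(x_3 <-> x_1) = !2/3 = 1/3
!x_2 = !2/3 = 1/3
!!x_2 = !1/3 = 2/3
!!(x_3 <-> x_1) && !!x_2 = 1/3 && 2/3 = 1/3
x_1 && x_2 = 2/3 && 2/3 = 2/3
x_3 <-> x_2 = 0 <-> 2/3 = 1/3
(x_1 && x_2) -> (x_3 <-> x_2) = 2/3 -> 1/3 = 2/3
x_1 <-> x_3 = 2/3 <-> 0 = 1/3
(x_1 <-> x_3) -> x_2 = 1/3 -> 2/3 = 1
x_2 && x_3 = 2/3 && 0 = 0
(x_2 && x_3) -> x_2 = 0 -> 2/3 = 1
((x_1 <-> x_3) -> x_2) -> ((x_2 && x_3) -> x_2) = 1 -> 1 = 1
((x_1 && x_2) -> (x_3 <-> x_2)) && (((x_1 <-> x_3) -> x_2) -> ((x_2 && x_3) -> x_2)) = 2/3 && 1 = 2/3
(!!(x_3 <-> x_1) && !!x_2) && (((x_1 && x_2) -> (x_3 <-> x_2)) && (((x_1 <-> x_3) -> x_2) -> ((x_2 && x_3) -> x_2))) = 1/3 && 2/3 = 1/3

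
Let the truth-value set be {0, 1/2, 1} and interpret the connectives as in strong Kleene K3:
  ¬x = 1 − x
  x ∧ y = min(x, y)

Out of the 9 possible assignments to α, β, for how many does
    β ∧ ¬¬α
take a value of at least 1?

α = 0, β = 0 ↦ 0  <
α = 0, β = 1/2 ↦ 0  <
α = 0, β = 1 ↦ 0  <
α = 1/2, β = 0 ↦ 0  <
α = 1/2, β = 1/2 ↦ 1/2  <
α = 1/2, β = 1 ↦ 1/2  <
α = 1, β = 0 ↦ 0  <
α = 1, β = 1/2 ↦ 1/2  <
α = 1, β = 1 ↦ 1  ≥
So 1 of the 9 assignments meets the threshold.

1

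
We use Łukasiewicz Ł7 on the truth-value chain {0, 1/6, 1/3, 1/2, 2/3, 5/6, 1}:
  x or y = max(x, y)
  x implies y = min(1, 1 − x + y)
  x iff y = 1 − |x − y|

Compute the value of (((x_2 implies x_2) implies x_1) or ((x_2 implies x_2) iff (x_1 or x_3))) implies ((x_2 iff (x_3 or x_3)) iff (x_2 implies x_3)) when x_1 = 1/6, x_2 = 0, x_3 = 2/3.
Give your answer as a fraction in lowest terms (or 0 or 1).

x_2 implies x_2 = 0 implies 0 = 1
(x_2 implies x_2) implies x_1 = 1 implies 1/6 = 1/6
x_2 implies x_2 = 0 implies 0 = 1
x_1 or x_3 = 1/6 or 2/3 = 2/3
(x_2 implies x_2) iff (x_1 or x_3) = 1 iff 2/3 = 2/3
((x_2 implies x_2) implies x_1) or ((x_2 implies x_2) iff (x_1 or x_3)) = 1/6 or 2/3 = 2/3
x_3 or x_3 = 2/3 or 2/3 = 2/3
x_2 iff (x_3 or x_3) = 0 iff 2/3 = 1/3
x_2 implies x_3 = 0 implies 2/3 = 1
(x_2 iff (x_3 or x_3)) iff (x_2 implies x_3) = 1/3 iff 1 = 1/3
(((x_2 implies x_2) implies x_1) or ((x_2 implies x_2) iff (x_1 or x_3))) implies ((x_2 iff (x_3 or x_3)) iff (x_2 implies x_3)) = 2/3 implies 1/3 = 2/3

2/3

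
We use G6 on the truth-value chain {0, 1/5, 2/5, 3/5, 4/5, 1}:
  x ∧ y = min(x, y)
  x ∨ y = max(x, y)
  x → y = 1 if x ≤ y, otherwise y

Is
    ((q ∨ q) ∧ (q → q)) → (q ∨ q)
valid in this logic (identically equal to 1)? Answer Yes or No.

Yes

q = 0 ↦ 1
q = 1/5 ↦ 1
q = 2/5 ↦ 1
q = 3/5 ↦ 1
q = 4/5 ↦ 1
q = 1 ↦ 1
Every assignment gives a value ≥ 1.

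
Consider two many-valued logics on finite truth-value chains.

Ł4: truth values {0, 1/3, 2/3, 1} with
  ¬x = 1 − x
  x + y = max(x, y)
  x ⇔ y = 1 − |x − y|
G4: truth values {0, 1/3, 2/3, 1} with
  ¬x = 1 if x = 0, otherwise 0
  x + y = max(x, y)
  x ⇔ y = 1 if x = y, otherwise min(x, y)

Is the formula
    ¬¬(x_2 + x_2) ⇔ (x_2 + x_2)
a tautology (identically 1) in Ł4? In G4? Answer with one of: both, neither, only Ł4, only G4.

In Ł4: every assignment gives 1 — tautology.
In G4: at x_2 = 1/3 the value is 1/3 — not a tautology.

only Ł4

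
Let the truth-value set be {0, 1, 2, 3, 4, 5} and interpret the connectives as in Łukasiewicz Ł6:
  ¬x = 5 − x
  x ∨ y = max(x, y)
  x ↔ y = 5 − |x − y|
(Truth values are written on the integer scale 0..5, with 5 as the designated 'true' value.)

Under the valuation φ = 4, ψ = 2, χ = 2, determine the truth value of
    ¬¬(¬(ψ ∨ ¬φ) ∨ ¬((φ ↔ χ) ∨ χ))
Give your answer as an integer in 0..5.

3

¬φ = ¬4 = 1
ψ ∨ ¬φ = 2 ∨ 1 = 2
¬(ψ ∨ ¬φ) = ¬2 = 3
φ ↔ χ = 4 ↔ 2 = 3
(φ ↔ χ) ∨ χ = 3 ∨ 2 = 3
¬((φ ↔ χ) ∨ χ) = ¬3 = 2
¬(ψ ∨ ¬φ) ∨ ¬((φ ↔ χ) ∨ χ) = 3 ∨ 2 = 3
¬(¬(ψ ∨ ¬φ) ∨ ¬((φ ↔ χ) ∨ χ)) = ¬3 = 2
¬¬(¬(ψ ∨ ¬φ) ∨ ¬((φ ↔ χ) ∨ χ)) = ¬2 = 3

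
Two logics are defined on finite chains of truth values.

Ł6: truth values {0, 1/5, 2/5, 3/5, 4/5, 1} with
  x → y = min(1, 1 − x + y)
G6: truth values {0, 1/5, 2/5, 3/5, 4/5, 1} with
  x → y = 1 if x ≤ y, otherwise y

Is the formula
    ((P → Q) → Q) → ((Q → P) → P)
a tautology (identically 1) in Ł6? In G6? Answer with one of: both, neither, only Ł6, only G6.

In Ł6: every assignment gives 1 — tautology.
In G6: at P = 1/5, Q = 0 the value is 1/5 — not a tautology.

only Ł6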